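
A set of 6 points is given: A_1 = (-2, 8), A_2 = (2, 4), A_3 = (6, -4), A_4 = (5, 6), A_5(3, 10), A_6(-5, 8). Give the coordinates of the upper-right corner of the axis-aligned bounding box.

(6, 10)

x-range [-5, 6], y-range [-4, 10].
The upper-right corner is (6, 10).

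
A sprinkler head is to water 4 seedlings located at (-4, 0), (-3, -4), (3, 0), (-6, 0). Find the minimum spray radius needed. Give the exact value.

The minimum enclosing circle of a finite set is fixed by two of the points (as a diameter) or three (as a circumcircle).
The farthest pair is (3, 0)–(-6, 0) with squared distance 81. The circle on this segment as diameter has centre (-1.5, 0) and r² = 81/4 = 20.25.
Check (-4, 0): distance² to centre = 6.25 ≤ 20.25, so it lies inside.
All remaining points lie in this disk, and no smaller disk contains both endpoints, so this is the minimum enclosing circle.
r = √(20.25) = 4.5.

4.5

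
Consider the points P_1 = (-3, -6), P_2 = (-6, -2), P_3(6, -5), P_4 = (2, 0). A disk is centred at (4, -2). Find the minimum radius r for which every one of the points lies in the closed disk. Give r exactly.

The required radius is the distance from (4, -2) to the farthest point.
Squared distances: 65, 100, 13, 8.
Maximum is 100, attained at P_2.
r = √100 = 10.

10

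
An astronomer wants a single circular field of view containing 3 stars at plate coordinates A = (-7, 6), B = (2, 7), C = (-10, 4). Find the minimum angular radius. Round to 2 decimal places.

6.18

Side lengths²: AB² = 82, AC² = 13, BC² = 153.
Since BC² = 153 ≥ 82 + 13 = 95, the angle opposite BC is not acute, so the smallest enclosing circle has BC as diameter.
Centre = midpoint of BC = (-4, 5.5), r² = 153/4 = 38.25.
r = √(38.25) ≈ 6.18.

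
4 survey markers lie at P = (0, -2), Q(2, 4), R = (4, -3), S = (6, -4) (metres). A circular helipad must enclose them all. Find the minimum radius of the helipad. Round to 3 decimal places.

The farthest pair is Q–S with squared distance 80. The circle on this segment as diameter has centre (4, 0) and r² = 80/4 = 20.
Check P: distance² to centre = 20 ≤ 20, so it lies inside.
All remaining points lie in this disk, and no smaller disk contains both endpoints, so this is the minimum enclosing circle.
r = √20 ≈ 4.472.

4.472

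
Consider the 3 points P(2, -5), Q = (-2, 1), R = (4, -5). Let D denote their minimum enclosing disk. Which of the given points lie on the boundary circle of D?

Q, R

Side lengths²: PQ² = 52, PR² = 4, QR² = 72.
Since QR² = 72 ≥ 52 + 4 = 56, the angle opposite QR is not acute, so the smallest enclosing circle has QR as diameter.
Centre = midpoint of QR = (1, -2), r² = 72/4 = 18.
The points at distance exactly r from the centre are Q, R — 2 points.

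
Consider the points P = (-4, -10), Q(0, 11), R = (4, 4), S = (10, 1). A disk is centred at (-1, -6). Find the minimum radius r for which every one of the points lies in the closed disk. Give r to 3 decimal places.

17.029

The required radius is the distance from (-1, -6) to the farthest point.
Squared distances: 25, 290, 125, 170.
Maximum is 290, attained at Q.
r = √290 ≈ 17.029.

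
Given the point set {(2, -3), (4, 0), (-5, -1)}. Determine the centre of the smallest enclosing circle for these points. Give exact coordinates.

(-0.5, -0.5)

Call the three points A, B, C in the order given.
Side lengths²: AB² = 13, AC² = 53, BC² = 82.
Since BC² = 82 ≥ 53 + 13 = 66, the angle opposite BC is not acute, so the smallest enclosing circle has BC as diameter.
Centre = midpoint of BC = (-0.5, -0.5), r² = 82/4 = 20.5.
Centre = (-0.5, -0.5).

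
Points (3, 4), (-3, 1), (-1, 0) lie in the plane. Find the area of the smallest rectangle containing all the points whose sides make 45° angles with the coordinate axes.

In coordinates u = x + y, v = x − y the rectangle is axis-aligned; the map (x,y)→(u,v) scales areas by 2.
u-values: 7, -2, -1; range = 7 − (-2) = 9.
v-values: -1, -4, -1; range = -1 − (-4) = 3.
Area = (9 × 3) / 2 = 13.5.

13.5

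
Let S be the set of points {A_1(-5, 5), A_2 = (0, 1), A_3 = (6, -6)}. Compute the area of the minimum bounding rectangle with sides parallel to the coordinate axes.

x ranges over [-5, 6], width 11.
y ranges over [-6, 5], height 11.
Area = 11 × 11 = 121.

121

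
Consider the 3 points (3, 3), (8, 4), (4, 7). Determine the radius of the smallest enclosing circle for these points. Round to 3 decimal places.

Call the three points A, B, C in the order given.
Side lengths²: AB² = 26, AC² = 17, BC² = 25.
Since AB² = 26 < 25 + 17 = 42, the triangle is acute, so the smallest enclosing circle is the circumcircle.
Circumcentre = (201/38, 173/38), r² = 5525/722.
r = √(5525/722) ≈ 2.766.

2.766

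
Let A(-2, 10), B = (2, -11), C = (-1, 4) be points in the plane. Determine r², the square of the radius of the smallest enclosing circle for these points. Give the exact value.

Side lengths²: AB² = 457, AC² = 37, BC² = 234.
Since AB² = 457 ≥ 234 + 37 = 271, the angle opposite AB is not acute, so the smallest enclosing circle has AB as diameter.
Centre = midpoint of AB = (0, -0.5), r² = 457/4 = 114.25.

114.25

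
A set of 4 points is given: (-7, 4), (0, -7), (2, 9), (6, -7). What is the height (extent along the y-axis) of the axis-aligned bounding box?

max y = 9, min y = -7, so height = 16.

16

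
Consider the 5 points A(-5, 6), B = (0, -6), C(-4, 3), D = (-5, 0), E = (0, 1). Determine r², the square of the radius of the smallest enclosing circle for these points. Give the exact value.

42.25

The minimum enclosing circle of a finite set is fixed by two of the points (as a diameter) or three (as a circumcircle).
The farthest pair is A–B with squared distance 169. The circle on this segment as diameter has centre (-2.5, 0) and r² = 169/4 = 42.25.
Check C: distance² to centre = 11.25 ≤ 42.25, so it lies inside.
All remaining points lie in this disk, and no smaller disk contains both endpoints, so this is the minimum enclosing circle.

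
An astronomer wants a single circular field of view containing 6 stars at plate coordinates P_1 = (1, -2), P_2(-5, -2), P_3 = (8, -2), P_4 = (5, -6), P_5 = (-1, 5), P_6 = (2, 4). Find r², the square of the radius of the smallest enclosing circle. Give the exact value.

The minimum enclosing circle is determined by three boundary points: P_2, P_3, P_5.
Their circumcentre is (1.5, -15/14) with r² = 4225/98.
The farthest remaining point P_4 is at distance² 3581/98 ≤ 4225/98.

4225/98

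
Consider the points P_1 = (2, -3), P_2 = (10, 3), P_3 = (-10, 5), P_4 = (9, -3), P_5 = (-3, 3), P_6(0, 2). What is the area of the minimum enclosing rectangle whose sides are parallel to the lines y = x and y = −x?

243

In coordinates u = x + y, v = x − y the rectangle is axis-aligned; the map (x,y)→(u,v) scales areas by 2.
u-values: -1, 13, -5, 6, 0, 2; range = 13 − (-5) = 18.
v-values: 5, 7, -15, 12, -6, -2; range = 12 − (-15) = 27.
Area = (18 × 27) / 2 = 243.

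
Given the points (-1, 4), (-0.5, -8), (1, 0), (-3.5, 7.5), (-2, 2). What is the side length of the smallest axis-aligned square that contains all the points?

15.5

The bounding box has width 4.5 and height 15.5.
An axis-aligned square enclosing the set must have side ≥ max(width, height).
So the minimum side is max(4.5, 15.5) = 15.5.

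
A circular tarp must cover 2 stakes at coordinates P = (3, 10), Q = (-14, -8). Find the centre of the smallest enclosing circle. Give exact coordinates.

(-5.5, 1)

The smallest circle enclosing two points has them as diameter endpoints.
Centre = midpoint = (-5.5, 1); r² = |PQ|²/4 = 613/4 = 153.25.
Centre = (-5.5, 1).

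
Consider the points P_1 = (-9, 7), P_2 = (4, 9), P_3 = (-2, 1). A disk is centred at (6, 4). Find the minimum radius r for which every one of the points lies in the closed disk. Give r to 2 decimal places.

The required radius is the distance from (6, 4) to the farthest point.
Squared distances: 234, 29, 73.
Maximum is 234, attained at P_1.
r = √234 ≈ 15.30.

15.30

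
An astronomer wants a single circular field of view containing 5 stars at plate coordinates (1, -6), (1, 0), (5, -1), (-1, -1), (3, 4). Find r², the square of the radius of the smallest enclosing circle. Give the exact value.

The minimum enclosing circle of a finite set is fixed by two of the points (as a diameter) or three (as a circumcircle).
The farthest pair is (1, -6)–(3, 4) with squared distance 104. The circle on this segment as diameter has centre (2, -1) and r² = 104/4 = 26.
Check (1, 0): distance² to centre = 2 ≤ 26, so it lies inside.
All remaining points lie in this disk, and no smaller disk contains both endpoints, so this is the minimum enclosing circle.

26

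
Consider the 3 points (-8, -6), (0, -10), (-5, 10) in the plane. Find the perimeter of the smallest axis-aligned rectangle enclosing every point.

Width = max x − min x = 0 − (-8) = 8.
Height = max y − min y = 10 − (-10) = 20.
Perimeter = 2(8 + 20) = 56.

56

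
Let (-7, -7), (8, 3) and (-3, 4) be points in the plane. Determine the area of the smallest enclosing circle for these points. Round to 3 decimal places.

Call the three points A, B, C in the order given.
Side lengths²: AB² = 325, AC² = 137, BC² = 122.
Since AB² = 325 ≥ 137 + 122 = 259, the angle opposite AB is not acute, so the smallest enclosing circle has AB as diameter.
Centre = midpoint of AB = (0.5, -2), r² = 325/4 = 81.25.
Area = π·r² = π·81.25 ≈ 255.254.

255.254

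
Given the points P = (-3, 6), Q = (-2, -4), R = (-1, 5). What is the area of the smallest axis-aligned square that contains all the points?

The bounding box has width 2 and height 10.
An axis-aligned square enclosing the set must have side ≥ max(width, height).
So the minimum side is max(2, 10) = 10.
Area = 10² = 100.

100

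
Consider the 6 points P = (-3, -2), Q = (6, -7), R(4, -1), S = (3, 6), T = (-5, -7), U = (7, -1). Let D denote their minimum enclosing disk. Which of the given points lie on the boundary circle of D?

Q, S, T

By Welzl's lemma the MEC is supported by two points (diametrically opposite) or three points (on a circumcircle).
The minimum enclosing circle is determined by three boundary points: Q, S, T.
Their circumcentre is (0.5, -37/26) with r² = 20737/338.
The farthest remaining point U is at distance² 14341/338 ≤ 20737/338.
The points at distance exactly r from the centre are Q, S, T — 3 points.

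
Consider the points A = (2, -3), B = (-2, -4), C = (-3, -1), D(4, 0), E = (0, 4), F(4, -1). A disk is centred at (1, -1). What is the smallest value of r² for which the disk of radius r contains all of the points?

26

The required radius is the distance from (1, -1) to the farthest point.
Squared distances: 5, 18, 16, 10, 26, 9.
Maximum is 26, attained at E.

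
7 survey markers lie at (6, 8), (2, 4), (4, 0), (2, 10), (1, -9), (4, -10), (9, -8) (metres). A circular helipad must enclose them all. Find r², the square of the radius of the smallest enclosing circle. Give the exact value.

101

The farthest pair is (2, 10)–(4, -10) with squared distance 404. The circle on this segment as diameter has centre (3, 0) and r² = 404/4 = 101.
Check (6, 8): distance² to centre = 73 ≤ 101, so it lies inside.
All remaining points lie in this disk, and no smaller disk contains both endpoints, so this is the minimum enclosing circle.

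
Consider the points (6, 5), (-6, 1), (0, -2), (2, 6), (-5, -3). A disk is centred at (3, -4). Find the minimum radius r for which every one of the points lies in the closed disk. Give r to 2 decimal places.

10.30

The required radius is the distance from (3, -4) to the farthest point.
Squared distances: 90, 106, 13, 101, 65.
Maximum is 106, attained at (-6, 1).
r = √106 ≈ 10.30.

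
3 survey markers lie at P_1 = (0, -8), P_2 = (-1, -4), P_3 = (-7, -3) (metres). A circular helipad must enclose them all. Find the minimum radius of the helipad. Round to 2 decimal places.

4.30

Side lengths²: P_1P_2² = 17, P_1P_3² = 74, P_2P_3² = 37.
Since P_1P_3² = 74 ≥ 37 + 17 = 54, the angle opposite P_1P_3 is not acute, so the smallest enclosing circle has P_1P_3 as diameter.
Centre = midpoint of P_1P_3 = (-3.5, -5.5), r² = 74/4 = 18.5.
r = √(18.5) ≈ 4.30.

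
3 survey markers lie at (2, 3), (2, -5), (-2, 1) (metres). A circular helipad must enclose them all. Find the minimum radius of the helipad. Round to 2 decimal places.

Call the three points A, B, C in the order given.
Side lengths²: AB² = 64, AC² = 20, BC² = 52.
Since AB² = 64 < 52 + 20 = 72, the triangle is acute, so the smallest enclosing circle is the circumcircle.
Circumcentre = (1.5, -1), r² = 16.25.
r = √(16.25) ≈ 4.03.

4.03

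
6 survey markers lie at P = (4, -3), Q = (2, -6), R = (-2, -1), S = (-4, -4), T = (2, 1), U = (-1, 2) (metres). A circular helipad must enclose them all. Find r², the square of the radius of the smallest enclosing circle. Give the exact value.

By Welzl's lemma the MEC is supported by two points (diametrically opposite) or three points (on a circumcircle).
The minimum enclosing circle is determined by three boundary points: Q, S, U.
Their circumcentre is (-1/14, -31/14) with r² = 1825/98.
The farthest remaining point P is at distance² 1685/98 ≤ 1825/98.

1825/98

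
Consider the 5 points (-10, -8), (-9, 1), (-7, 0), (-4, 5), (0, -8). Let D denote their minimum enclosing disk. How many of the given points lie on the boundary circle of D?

A smallest enclosing disk is always determined by at most three of the input points on its boundary.
The minimum enclosing circle is determined by three boundary points: (-10, -8), (-4, 5), (0, -8).
Their circumcentre is (-5, -63/26) with r² = 37925/676.
The farthest remaining point (-9, 1) is at distance² 18737/676 ≤ 37925/676.
The points at distance exactly r from the centre are (-10, -8), (-4, 5), (0, -8) — 3 points.

3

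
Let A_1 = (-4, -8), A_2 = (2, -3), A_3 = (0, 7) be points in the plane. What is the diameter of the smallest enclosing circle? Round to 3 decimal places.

15.524

Side lengths²: A_1A_2² = 61, A_1A_3² = 241, A_2A_3² = 104.
Since A_1A_3² = 241 ≥ 104 + 61 = 165, the angle opposite A_1A_3 is not acute, so the smallest enclosing circle has A_1A_3 as diameter.
Centre = midpoint of A_1A_3 = (-2, -0.5), r² = 241/4 = 60.25.
Diameter = 2r = 2√(60.25) ≈ 15.524.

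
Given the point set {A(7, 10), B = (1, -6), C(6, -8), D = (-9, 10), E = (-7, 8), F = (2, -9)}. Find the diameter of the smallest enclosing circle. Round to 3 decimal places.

23.467

A smallest enclosing disk is always determined by at most three of the input points on its boundary.
The minimum enclosing circle is determined by three boundary points: A, C, D.
Their circumcentre is (-1, 17/12) with r² = 19825/144.
The farthest remaining point F is at distance² 16921/144 ≤ 19825/144.
Diameter = 2r = 2√(19825/144) ≈ 23.467.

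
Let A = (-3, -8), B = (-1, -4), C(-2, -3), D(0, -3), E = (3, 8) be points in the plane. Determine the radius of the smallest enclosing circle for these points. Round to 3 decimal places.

8.544

The farthest pair is A–E with squared distance 292. The circle on this segment as diameter has centre (0, 0) and r² = 292/4 = 73.
Check B: distance² to centre = 17 ≤ 73, so it lies inside.
All remaining points lie in this disk, and no smaller disk contains both endpoints, so this is the minimum enclosing circle.
r = √73 ≈ 8.544.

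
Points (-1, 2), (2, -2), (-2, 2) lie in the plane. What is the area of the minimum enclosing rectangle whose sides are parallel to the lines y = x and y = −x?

4

In coordinates u = x + y, v = x − y the rectangle is axis-aligned; the map (x,y)→(u,v) scales areas by 2.
u-values: 1, 0, 0; range = 1 − 0 = 1.
v-values: -3, 4, -4; range = 4 − (-4) = 8.
Area = (1 × 8) / 2 = 4.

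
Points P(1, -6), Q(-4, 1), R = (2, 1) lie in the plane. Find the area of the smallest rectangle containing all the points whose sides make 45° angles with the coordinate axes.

In coordinates u = x + y, v = x − y the rectangle is axis-aligned; the map (x,y)→(u,v) scales areas by 2.
u-values: -5, -3, 3; range = 3 − (-5) = 8.
v-values: 7, -5, 1; range = 7 − (-5) = 12.
Area = (8 × 12) / 2 = 48.

48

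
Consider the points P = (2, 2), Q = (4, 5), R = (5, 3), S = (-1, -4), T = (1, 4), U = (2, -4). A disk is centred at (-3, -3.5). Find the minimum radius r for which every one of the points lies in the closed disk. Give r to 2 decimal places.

The required radius is the distance from (-3, -3.5) to the farthest point.
Squared distances: 55.25, 121.25, 106.25, 4.25, 72.25, 25.25.
Maximum is 121.25, attained at Q.
r = √(121.25) ≈ 11.01.

11.01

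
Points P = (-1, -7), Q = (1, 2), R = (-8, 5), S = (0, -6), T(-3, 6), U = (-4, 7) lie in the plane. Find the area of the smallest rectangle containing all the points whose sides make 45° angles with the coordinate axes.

104.5

In coordinates u = x + y, v = x − y the rectangle is axis-aligned; the map (x,y)→(u,v) scales areas by 2.
u-values: -8, 3, -3, -6, 3, 3; range = 3 − (-8) = 11.
v-values: 6, -1, -13, 6, -9, -11; range = 6 − (-13) = 19.
Area = (11 × 19) / 2 = 104.5.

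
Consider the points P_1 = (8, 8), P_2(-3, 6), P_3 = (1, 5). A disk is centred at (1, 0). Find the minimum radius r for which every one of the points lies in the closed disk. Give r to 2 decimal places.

The required radius is the distance from (1, 0) to the farthest point.
Squared distances: 113, 52, 25.
Maximum is 113, attained at P_1.
r = √113 ≈ 10.63.

10.63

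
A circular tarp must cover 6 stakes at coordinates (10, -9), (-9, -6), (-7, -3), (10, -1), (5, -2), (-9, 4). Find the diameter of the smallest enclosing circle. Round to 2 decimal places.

23.02

The minimum enclosing circle of a finite set is fixed by two of the points (as a diameter) or three (as a circumcircle).
The farthest pair is (10, -9)–(-9, 4) with squared distance 530. The circle on this segment as diameter has centre (0.5, -2.5) and r² = 530/4 = 132.5.
Check (-9, -6): distance² to centre = 102.5 ≤ 132.5, so it lies inside.
All remaining points lie in this disk, and no smaller disk contains both endpoints, so this is the minimum enclosing circle.
Diameter = 2r = 2√(132.5) ≈ 23.02.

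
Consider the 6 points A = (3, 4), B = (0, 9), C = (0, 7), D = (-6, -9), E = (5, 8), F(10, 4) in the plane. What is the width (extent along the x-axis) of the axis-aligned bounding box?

16

max x = 10, min x = -6, so width = 16.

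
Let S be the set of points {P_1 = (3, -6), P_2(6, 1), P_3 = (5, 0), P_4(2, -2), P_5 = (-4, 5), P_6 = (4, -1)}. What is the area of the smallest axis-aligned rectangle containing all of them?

110

x ranges over [-4, 6], width 10.
y ranges over [-6, 5], height 11.
Area = 10 × 11 = 110.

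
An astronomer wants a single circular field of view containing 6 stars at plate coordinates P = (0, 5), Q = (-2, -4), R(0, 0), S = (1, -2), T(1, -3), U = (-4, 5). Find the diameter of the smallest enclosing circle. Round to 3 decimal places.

By Welzl's lemma the MEC is supported by two points (diametrically opposite) or three points (on a circumcircle).
The minimum enclosing circle is determined by three boundary points: Q, T, U.
Their circumcentre is (-111/58, 43/58) with r² = 37825/1682.
The farthest remaining point P is at distance² 36665/1682 ≤ 37825/1682.
Diameter = 2r = 2√(37825/1682) ≈ 9.484.

9.484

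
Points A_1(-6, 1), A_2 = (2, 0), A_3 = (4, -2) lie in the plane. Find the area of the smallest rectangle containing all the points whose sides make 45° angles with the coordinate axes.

45.5

In coordinates u = x + y, v = x − y the rectangle is axis-aligned; the map (x,y)→(u,v) scales areas by 2.
u-values: -5, 2, 2; range = 2 − (-5) = 7.
v-values: -7, 2, 6; range = 6 − (-7) = 13.
Area = (7 × 13) / 2 = 45.5.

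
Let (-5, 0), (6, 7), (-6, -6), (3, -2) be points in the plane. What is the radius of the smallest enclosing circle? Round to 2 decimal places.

8.85

The farthest pair is (6, 7)–(-6, -6) with squared distance 313. The circle on this segment as diameter has centre (0, 0.5) and r² = 313/4 = 78.25.
Check (-5, 0): distance² to centre = 25.25 ≤ 78.25, so it lies inside.
All remaining points lie in this disk, and no smaller disk contains both endpoints, so this is the minimum enclosing circle.
r = √(78.25) ≈ 8.85.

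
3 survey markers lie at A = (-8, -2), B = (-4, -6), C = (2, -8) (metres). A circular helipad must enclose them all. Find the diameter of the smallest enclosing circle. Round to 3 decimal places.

Side lengths²: AB² = 32, AC² = 136, BC² = 40.
Since AC² = 136 ≥ 40 + 32 = 72, the angle opposite AC is not acute, so the smallest enclosing circle has AC as diameter.
Centre = midpoint of AC = (-3, -5), r² = 136/4 = 34.
Diameter = 2r = 2√34 ≈ 11.662.

11.662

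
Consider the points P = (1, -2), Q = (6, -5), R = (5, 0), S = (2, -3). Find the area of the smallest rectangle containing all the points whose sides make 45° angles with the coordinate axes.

In coordinates u = x + y, v = x − y the rectangle is axis-aligned; the map (x,y)→(u,v) scales areas by 2.
u-values: -1, 1, 5, -1; range = 5 − (-1) = 6.
v-values: 3, 11, 5, 5; range = 11 − 3 = 8.
Area = (6 × 8) / 2 = 24.

24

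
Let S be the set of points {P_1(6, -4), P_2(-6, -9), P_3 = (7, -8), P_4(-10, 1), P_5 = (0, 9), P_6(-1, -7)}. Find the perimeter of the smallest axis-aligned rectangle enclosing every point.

70

Width = max x − min x = 7 − (-10) = 17.
Height = max y − min y = 9 − (-9) = 18.
Perimeter = 2(17 + 18) = 70.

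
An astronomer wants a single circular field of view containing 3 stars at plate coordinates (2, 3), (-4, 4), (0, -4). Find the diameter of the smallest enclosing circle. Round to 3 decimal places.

Call the three points A, B, C in the order given.
Side lengths²: AB² = 37, AC² = 53, BC² = 80.
Since BC² = 80 < 53 + 37 = 90, the triangle is acute, so the smallest enclosing circle is the circumcircle.
Circumcentre = (-17/11, 5/22), r² = 9805/484.
Diameter = 2r = 2√(9805/484) ≈ 9.002.

9.002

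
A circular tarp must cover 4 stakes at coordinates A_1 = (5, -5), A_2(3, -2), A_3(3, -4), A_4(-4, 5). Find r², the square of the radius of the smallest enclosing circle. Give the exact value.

45.25

The farthest pair is A_1–A_4 with squared distance 181. The circle on this segment as diameter has centre (0.5, 0) and r² = 181/4 = 45.25.
Check A_2: distance² to centre = 10.25 ≤ 45.25, so it lies inside.
All remaining points lie in this disk, and no smaller disk contains both endpoints, so this is the minimum enclosing circle.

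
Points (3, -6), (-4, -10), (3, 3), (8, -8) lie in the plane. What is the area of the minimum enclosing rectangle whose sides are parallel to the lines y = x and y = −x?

In coordinates u = x + y, v = x − y the rectangle is axis-aligned; the map (x,y)→(u,v) scales areas by 2.
u-values: -3, -14, 6, 0; range = 6 − (-14) = 20.
v-values: 9, 6, 0, 16; range = 16 − 0 = 16.
Area = (20 × 16) / 2 = 160.

160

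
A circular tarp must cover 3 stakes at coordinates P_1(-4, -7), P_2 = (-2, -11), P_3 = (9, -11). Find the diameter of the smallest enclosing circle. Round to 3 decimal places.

13.601

Side lengths²: P_1P_2² = 20, P_1P_3² = 185, P_2P_3² = 121.
Since P_1P_3² = 185 ≥ 121 + 20 = 141, the angle opposite P_1P_3 is not acute, so the smallest enclosing circle has P_1P_3 as diameter.
Centre = midpoint of P_1P_3 = (2.5, -9), r² = 185/4 = 46.25.
Diameter = 2r = 2√(46.25) ≈ 13.601.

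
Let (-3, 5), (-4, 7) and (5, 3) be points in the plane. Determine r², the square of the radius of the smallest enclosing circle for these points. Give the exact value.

24.25

Call the three points A, B, C in the order given.
Side lengths²: AB² = 5, AC² = 68, BC² = 97.
Since BC² = 97 ≥ 68 + 5 = 73, the angle opposite BC is not acute, so the smallest enclosing circle has BC as diameter.
Centre = midpoint of BC = (0.5, 5), r² = 97/4 = 24.25.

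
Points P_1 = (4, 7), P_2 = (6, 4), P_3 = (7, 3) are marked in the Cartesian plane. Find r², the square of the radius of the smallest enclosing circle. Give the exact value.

Side lengths²: P_1P_2² = 13, P_1P_3² = 25, P_2P_3² = 2.
Since P_1P_3² = 25 ≥ 13 + 2 = 15, the angle opposite P_1P_3 is not acute, so the smallest enclosing circle has P_1P_3 as diameter.
Centre = midpoint of P_1P_3 = (5.5, 5), r² = 25/4 = 6.25.

6.25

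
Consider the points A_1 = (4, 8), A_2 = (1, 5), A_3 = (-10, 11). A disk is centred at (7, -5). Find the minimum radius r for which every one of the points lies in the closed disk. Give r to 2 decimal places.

The required radius is the distance from (7, -5) to the farthest point.
Squared distances: 178, 136, 545.
Maximum is 545, attained at A_3.
r = √545 ≈ 23.35.

23.35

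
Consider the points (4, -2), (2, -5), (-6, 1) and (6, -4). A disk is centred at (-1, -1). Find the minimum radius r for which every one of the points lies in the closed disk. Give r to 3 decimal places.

The required radius is the distance from (-1, -1) to the farthest point.
Squared distances: 26, 25, 29, 58.
Maximum is 58, attained at (6, -4).
r = √58 ≈ 7.616.

7.616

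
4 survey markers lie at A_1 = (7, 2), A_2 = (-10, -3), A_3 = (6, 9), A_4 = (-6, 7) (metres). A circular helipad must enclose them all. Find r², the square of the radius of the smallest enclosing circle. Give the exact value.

100

By Welzl's lemma the MEC is supported by two points (diametrically opposite) or three points (on a circumcircle).
The farthest pair is A_2–A_3 with squared distance 400. The circle on this segment as diameter has centre (-2, 3) and r² = 400/4 = 100.
Check A_1: distance² to centre = 82 ≤ 100, so it lies inside.
All remaining points lie in this disk, and no smaller disk contains both endpoints, so this is the minimum enclosing circle.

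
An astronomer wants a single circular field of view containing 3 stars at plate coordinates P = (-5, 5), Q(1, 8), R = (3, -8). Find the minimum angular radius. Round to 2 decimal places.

8.09

Side lengths²: PQ² = 45, PR² = 233, QR² = 260.
Since QR² = 260 < 233 + 45 = 278, the triangle is acute, so the smallest enclosing circle is the circumcircle.
Circumcentre = (22/17, -3/34), r² = 75725/1156.
r = √(75725/1156) ≈ 8.09.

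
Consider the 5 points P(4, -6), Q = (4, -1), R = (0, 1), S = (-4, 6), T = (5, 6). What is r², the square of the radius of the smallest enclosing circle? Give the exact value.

1885/36

By Welzl's lemma the MEC is supported by two points (diametrically opposite) or three points (on a circumcircle).
The minimum enclosing circle is determined by three boundary points: P, S, T.
Their circumcentre is (0.5, 1/3) with r² = 1885/36.
The farthest remaining point Q is at distance² 505/36 ≤ 1885/36.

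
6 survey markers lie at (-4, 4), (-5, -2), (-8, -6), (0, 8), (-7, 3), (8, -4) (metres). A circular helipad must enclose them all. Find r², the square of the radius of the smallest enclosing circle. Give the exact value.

The minimum enclosing circle of a finite set is fixed by two of the points (as a diameter) or three (as a circumcircle).
The minimum enclosing circle is determined by three boundary points: (-8, -6), (0, 8), (8, -4).
Their circumcentre is (-0.5, -1) with r² = 81.25.
The farthest remaining point (-7, 3) is at distance² 58.25 ≤ 81.25.

81.25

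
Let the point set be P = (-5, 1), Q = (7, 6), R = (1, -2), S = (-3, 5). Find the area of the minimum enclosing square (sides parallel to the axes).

144

The bounding box has width 12 and height 8.
An axis-aligned square enclosing the set must have side ≥ max(width, height).
So the minimum side is max(12, 8) = 12.
Area = 12² = 144.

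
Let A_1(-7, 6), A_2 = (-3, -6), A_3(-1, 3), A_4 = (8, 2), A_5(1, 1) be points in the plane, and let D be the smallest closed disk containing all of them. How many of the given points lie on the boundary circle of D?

3

By Welzl's lemma the MEC is supported by two points (diametrically opposite) or three points (on a circumcircle).
The minimum enclosing circle is determined by three boundary points: A_1, A_2, A_4.
Their circumcentre is (-11/82, 133/82) with r² = 222925/3362.
The farthest remaining point A_3 is at distance² 8905/3362 ≤ 222925/3362.
The points at distance exactly r from the centre are A_1, A_2, A_4 — 3 points.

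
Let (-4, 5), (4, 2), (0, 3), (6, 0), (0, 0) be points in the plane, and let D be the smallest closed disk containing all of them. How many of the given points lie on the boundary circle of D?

2

The farthest pair is (-4, 5)–(6, 0) with squared distance 125. The circle on this segment as diameter has centre (1, 2.5) and r² = 125/4 = 31.25.
Check (4, 2): distance² to centre = 9.25 ≤ 31.25, so it lies inside.
All remaining points lie in this disk, and no smaller disk contains both endpoints, so this is the minimum enclosing circle.
The points at distance exactly r from the centre are (-4, 5), (6, 0) — 2 points.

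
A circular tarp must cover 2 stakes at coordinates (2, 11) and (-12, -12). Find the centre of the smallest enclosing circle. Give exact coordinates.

(-5, -0.5)

The smallest circle enclosing two points has them as diameter endpoints.
Centre = midpoint = (-5, -0.5); r² = |(2, 11)−(-12, -12)|²/4 = 725/4 = 181.25.
Centre = (-5, -0.5).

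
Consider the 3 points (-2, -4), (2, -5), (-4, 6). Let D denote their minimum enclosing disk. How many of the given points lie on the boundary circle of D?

Call the three points A, B, C in the order given.
Side lengths²: AB² = 17, AC² = 104, BC² = 157.
Since BC² = 157 ≥ 104 + 17 = 121, the angle opposite BC is not acute, so the smallest enclosing circle has BC as diameter.
Centre = midpoint of BC = (-1, 0.5), r² = 157/4 = 39.25.
The points at distance exactly r from the centre are (2, -5), (-4, 6) — 2 points.

2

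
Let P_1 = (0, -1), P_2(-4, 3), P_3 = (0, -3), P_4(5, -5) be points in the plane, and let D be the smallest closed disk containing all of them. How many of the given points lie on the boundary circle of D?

2

A smallest enclosing disk is always determined by at most three of the input points on its boundary.
The farthest pair is P_2–P_4 with squared distance 145. The circle on this segment as diameter has centre (0.5, -1) and r² = 145/4 = 36.25.
Check P_1: distance² to centre = 0.25 ≤ 36.25, so it lies inside.
All remaining points lie in this disk, and no smaller disk contains both endpoints, so this is the minimum enclosing circle.
The points at distance exactly r from the centre are P_2, P_4 — 2 points.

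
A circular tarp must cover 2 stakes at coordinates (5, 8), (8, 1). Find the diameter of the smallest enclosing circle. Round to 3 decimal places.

The smallest circle enclosing two points has them as diameter endpoints.
Centre = midpoint = (6.5, 4.5); r² = |(5, 8)−(8, 1)|²/4 = 58/4 = 14.5.
Diameter = 2r = 2√(14.5) ≈ 7.616.

7.616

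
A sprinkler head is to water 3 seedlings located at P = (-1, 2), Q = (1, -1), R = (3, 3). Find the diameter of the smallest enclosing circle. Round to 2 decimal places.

4.75

Side lengths²: PQ² = 13, PR² = 17, QR² = 20.
Since QR² = 20 < 17 + 13 = 30, the triangle is acute, so the smallest enclosing circle is the circumcircle.
Circumcentre = (9/7, 19/14), r² = 1105/196.
Diameter = 2r = 2√(1105/196) ≈ 4.75.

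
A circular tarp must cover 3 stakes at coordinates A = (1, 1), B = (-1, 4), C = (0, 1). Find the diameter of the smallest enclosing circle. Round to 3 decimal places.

3.606

Side lengths²: AB² = 13, AC² = 1, BC² = 10.
Since AB² = 13 ≥ 10 + 1 = 11, the angle opposite AB is not acute, so the smallest enclosing circle has AB as diameter.
Centre = midpoint of AB = (0, 2.5), r² = 13/4 = 3.25.
Diameter = 2r = 2√(3.25) ≈ 3.606.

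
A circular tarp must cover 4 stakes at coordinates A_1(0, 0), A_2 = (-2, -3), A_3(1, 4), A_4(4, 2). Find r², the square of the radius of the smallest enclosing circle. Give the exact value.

22997/1458

The minimum enclosing circle is determined by three boundary points: A_2, A_3, A_4.
Their circumcentre is (29/54, 1/18) with r² = 22997/1458.
The farthest remaining point A_1 is at distance² 425/1458 ≤ 22997/1458.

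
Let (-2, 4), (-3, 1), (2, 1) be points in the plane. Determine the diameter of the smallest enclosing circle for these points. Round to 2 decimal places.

Call the three points A, B, C in the order given.
Side lengths²: AB² = 10, AC² = 25, BC² = 25.
Since BC² = 25 < 25 + 10 = 35, the triangle is acute, so the smallest enclosing circle is the circumcircle.
Circumcentre = (-0.5, 11/6), r² = 125/18.
Diameter = 2r = 2√(125/18) ≈ 5.27.

5.27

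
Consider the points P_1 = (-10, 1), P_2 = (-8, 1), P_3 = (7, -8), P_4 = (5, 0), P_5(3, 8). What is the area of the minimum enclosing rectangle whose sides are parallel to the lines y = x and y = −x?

In coordinates u = x + y, v = x − y the rectangle is axis-aligned; the map (x,y)→(u,v) scales areas by 2.
u-values: -9, -7, -1, 5, 11; range = 11 − (-9) = 20.
v-values: -11, -9, 15, 5, -5; range = 15 − (-11) = 26.
Area = (20 × 26) / 2 = 260.

260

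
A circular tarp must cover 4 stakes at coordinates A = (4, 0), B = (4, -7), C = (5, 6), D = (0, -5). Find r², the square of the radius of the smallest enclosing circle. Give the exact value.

By Welzl's lemma the MEC is supported by two points (diametrically opposite) or three points (on a circumcircle).
The farthest pair is B–C with squared distance 170. The circle on this segment as diameter has centre (4.5, -0.5) and r² = 170/4 = 42.5.
Check A: distance² to centre = 0.5 ≤ 42.5, so it lies inside.
All remaining points lie in this disk, and no smaller disk contains both endpoints, so this is the minimum enclosing circle.

42.5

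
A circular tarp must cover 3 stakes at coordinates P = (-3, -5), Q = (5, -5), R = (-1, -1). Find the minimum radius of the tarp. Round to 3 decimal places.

Side lengths²: PQ² = 64, PR² = 20, QR² = 52.
Since PQ² = 64 < 52 + 20 = 72, the triangle is acute, so the smallest enclosing circle is the circumcircle.
Circumcentre = (1, -4.5), r² = 16.25.
r = √(16.25) ≈ 4.031.

4.031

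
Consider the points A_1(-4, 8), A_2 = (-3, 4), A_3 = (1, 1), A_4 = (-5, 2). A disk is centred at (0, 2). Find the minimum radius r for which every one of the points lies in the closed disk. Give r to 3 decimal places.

7.211

The required radius is the distance from (0, 2) to the farthest point.
Squared distances: 52, 13, 2, 25.
Maximum is 52, attained at A_1.
r = √52 ≈ 7.211.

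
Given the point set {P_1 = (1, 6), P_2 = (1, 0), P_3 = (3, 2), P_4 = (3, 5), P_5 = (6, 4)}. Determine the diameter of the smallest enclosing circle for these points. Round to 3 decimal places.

A smallest enclosing disk is always determined by at most three of the input points on its boundary.
The minimum enclosing circle is determined by three boundary points: P_1, P_2, P_5.
Their circumcentre is (2.7, 3) with r² = 11.89.
The farthest remaining point P_4 is at distance² 4.09 ≤ 11.89.
Diameter = 2r = 2√(11.89) ≈ 6.896.

6.896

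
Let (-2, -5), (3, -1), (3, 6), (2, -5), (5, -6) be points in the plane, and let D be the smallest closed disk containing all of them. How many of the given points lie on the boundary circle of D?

The minimum enclosing circle of a finite set is fixed by two of the points (as a diameter) or three (as a circumcircle).
The minimum enclosing circle is determined by three boundary points: (-2, -5), (3, 6), (5, -6).
Their circumcentre is (92/41, -12/41) with r² = 67525/1681.
The farthest remaining point (2, -5) is at distance² 37349/1681 ≤ 67525/1681.
The points at distance exactly r from the centre are (-2, -5), (3, 6), (5, -6) — 3 points.

3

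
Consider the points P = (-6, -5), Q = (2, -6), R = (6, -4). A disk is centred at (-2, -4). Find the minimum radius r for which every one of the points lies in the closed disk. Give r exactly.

The required radius is the distance from (-2, -4) to the farthest point.
Squared distances: 17, 20, 64.
Maximum is 64, attained at R.
r = √64 = 8.

8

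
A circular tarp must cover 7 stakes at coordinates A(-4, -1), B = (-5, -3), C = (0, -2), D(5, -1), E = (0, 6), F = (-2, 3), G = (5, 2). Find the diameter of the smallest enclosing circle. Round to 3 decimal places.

The minimum enclosing circle is determined by three boundary points: B, E, G.
Their circumcentre is (-11/26, 9/26) with r² = 10865/338.
The farthest remaining point D is at distance² 10553/338 ≤ 10865/338.
Diameter = 2r = 2√(10865/338) ≈ 11.339.

11.339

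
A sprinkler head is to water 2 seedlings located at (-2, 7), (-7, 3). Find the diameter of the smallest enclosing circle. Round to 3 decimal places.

6.403

The smallest circle enclosing two points has them as diameter endpoints.
Centre = midpoint = (-4.5, 5); r² = |(-2, 7)−(-7, 3)|²/4 = 41/4 = 10.25.
Diameter = 2r = 2√(10.25) ≈ 6.403.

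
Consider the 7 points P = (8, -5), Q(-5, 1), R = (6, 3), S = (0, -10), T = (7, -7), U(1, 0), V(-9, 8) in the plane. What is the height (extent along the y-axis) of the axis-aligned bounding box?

max y = 8, min y = -10, so height = 18.

18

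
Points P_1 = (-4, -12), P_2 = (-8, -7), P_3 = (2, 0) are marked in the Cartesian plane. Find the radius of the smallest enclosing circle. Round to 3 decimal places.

Side lengths²: P_1P_2² = 41, P_1P_3² = 180, P_2P_3² = 149.
Since P_1P_3² = 180 < 149 + 41 = 190, the triangle is acute, so the smallest enclosing circle is the circumcircle.
Circumcentre = (-18/13, -151/26), r² = 30545/676.
r = √(30545/676) ≈ 6.722.

6.722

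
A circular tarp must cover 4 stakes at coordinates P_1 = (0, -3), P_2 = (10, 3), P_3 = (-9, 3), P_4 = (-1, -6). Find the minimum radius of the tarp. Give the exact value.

9.5

A smallest enclosing disk is always determined by at most three of the input points on its boundary.
The farthest pair is P_2–P_3 with squared distance 361. The circle on this segment as diameter has centre (0.5, 3) and r² = 361/4 = 90.25.
Check P_1: distance² to centre = 36.25 ≤ 90.25, so it lies inside.
All remaining points lie in this disk, and no smaller disk contains both endpoints, so this is the minimum enclosing circle.
r = √(90.25) = 9.5.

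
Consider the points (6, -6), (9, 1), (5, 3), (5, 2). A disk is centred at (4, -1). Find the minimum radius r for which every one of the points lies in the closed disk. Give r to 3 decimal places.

The required radius is the distance from (4, -1) to the farthest point.
Squared distances: 29, 29, 17, 10.
Maximum is 29, attained at (6, -6).
r = √29 ≈ 5.385.

5.385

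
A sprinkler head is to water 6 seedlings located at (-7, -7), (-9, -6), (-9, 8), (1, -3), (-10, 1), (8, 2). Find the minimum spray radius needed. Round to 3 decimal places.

The minimum enclosing circle is determined by three boundary points: (-9, -6), (-9, 8), (8, 2).
Their circumcentre is (-65/34, 1) with r² = 114725/1156.
The farthest remaining point (-7, -7) is at distance² 103913/1156 ≤ 114725/1156.
r = √(114725/1156) ≈ 9.962.

9.962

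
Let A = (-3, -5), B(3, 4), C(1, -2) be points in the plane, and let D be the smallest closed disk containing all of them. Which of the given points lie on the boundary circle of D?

A, B

Side lengths²: AB² = 117, AC² = 25, BC² = 40.
Since AB² = 117 ≥ 40 + 25 = 65, the angle opposite AB is not acute, so the smallest enclosing circle has AB as diameter.
Centre = midpoint of AB = (0, -0.5), r² = 117/4 = 29.25.
The points at distance exactly r from the centre are A, B — 2 points.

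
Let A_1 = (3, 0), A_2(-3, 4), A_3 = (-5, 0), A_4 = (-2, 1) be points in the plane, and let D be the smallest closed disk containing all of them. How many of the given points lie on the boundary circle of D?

3

The minimum enclosing circle of a finite set is fixed by two of the points (as a diameter) or three (as a circumcircle).
The minimum enclosing circle is determined by three boundary points: A_1, A_2, A_3.
Their circumcentre is (-1, 0.5) with r² = 16.25.
The farthest remaining point A_4 is at distance² 1.25 ≤ 16.25.
The points at distance exactly r from the centre are A_1, A_2, A_3 — 3 points.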